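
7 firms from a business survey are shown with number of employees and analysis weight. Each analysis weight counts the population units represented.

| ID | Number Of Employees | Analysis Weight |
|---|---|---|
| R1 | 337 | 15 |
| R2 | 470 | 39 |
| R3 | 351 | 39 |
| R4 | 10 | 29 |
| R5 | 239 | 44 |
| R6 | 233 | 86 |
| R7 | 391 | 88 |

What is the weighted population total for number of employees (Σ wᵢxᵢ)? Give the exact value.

102326

Weighted total = 337×15 + 470×39 + 351×39 + 10×29 + 239×44 + 233×86 + 391×88
  = 5055 + 18330 + 13689 + 290 + 10516 + 20038 + 34408 = 102326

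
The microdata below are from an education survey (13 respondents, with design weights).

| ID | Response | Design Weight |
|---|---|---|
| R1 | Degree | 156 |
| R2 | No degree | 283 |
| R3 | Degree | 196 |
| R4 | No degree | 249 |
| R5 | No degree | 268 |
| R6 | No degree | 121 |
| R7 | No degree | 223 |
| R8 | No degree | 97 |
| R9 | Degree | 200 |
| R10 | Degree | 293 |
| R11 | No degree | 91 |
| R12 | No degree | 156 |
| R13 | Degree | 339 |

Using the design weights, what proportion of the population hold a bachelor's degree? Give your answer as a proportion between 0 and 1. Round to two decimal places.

0.44

Sum of weights for 'Degree' = 156 + 196 + 200 + 293 + 339 = 1184
Total weight = 2672
Weighted proportion = 1184 / 2672 = 0.44311377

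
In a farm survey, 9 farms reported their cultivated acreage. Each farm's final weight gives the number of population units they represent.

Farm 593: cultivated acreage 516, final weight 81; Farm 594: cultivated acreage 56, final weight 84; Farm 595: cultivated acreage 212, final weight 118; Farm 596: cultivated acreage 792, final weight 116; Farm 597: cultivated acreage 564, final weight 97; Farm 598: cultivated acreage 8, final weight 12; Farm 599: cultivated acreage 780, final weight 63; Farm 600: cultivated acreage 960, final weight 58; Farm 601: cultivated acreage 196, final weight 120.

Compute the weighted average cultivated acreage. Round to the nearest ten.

Weighted sum = 346532
Sum of weights = 81 + 84 + 118 + 116 + 97 + 12 + 63 + 58 + 120 = 749
Weighted mean = 346532 / 749 = 462.65955

460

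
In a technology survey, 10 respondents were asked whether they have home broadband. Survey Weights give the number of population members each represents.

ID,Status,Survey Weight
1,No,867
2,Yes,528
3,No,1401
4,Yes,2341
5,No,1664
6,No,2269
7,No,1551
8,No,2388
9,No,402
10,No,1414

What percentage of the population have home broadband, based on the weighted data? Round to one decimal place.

19.4

Sum of weights for 'Yes' = 528 + 2341 = 2869
Total weight = 867 + 528 + 1401 + 2341 + 1664 + 2269 + 1551 + 2388 + 402 + 1414 = 14825
Weighted proportion = 2869 / 14825 = 0.19352445 → 19.352445%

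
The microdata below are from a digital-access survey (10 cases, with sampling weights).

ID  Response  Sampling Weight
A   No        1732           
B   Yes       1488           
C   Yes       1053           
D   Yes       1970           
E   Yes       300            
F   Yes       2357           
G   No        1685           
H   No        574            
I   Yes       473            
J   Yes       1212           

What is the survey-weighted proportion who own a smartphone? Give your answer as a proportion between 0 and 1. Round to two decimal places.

Sum of weights for 'Yes' = 1488 + 1053 + 1970 + 300 + 2357 + 473 + 1212 = 8853
Total weight = 1732 + 1488 + 1053 + 1970 + 300 + 2357 + 1685 + 574 + 473 + 1212 = 12844
Weighted proportion = 8853 / 12844 = 0.68927126

0.69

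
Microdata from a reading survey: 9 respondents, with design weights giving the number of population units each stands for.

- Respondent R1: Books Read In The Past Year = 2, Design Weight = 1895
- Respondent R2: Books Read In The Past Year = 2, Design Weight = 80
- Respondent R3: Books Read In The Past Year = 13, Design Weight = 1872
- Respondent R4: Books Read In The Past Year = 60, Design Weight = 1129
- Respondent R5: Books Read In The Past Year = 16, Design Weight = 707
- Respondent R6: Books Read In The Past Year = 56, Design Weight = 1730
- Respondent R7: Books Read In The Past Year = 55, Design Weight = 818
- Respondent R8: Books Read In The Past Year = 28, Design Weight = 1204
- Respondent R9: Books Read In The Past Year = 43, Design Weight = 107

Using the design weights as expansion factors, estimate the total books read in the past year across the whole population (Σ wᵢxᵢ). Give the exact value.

Weighted total = 287521

287521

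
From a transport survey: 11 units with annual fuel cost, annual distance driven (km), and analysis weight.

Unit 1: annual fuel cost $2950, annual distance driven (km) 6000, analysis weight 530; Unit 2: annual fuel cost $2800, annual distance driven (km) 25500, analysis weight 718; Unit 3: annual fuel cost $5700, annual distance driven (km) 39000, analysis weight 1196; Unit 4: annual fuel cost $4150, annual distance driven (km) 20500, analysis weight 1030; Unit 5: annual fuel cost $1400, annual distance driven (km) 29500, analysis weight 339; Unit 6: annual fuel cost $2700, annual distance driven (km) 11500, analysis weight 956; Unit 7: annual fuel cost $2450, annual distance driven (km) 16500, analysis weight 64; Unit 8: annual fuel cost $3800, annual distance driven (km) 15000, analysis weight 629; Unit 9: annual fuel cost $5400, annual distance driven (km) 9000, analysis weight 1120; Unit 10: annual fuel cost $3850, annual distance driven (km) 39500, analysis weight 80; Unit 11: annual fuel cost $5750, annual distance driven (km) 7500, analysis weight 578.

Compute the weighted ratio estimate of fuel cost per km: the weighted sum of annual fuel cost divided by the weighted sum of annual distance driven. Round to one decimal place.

0.2

Σ wᵢ·y = 2950×530 + 2800×718 + 5700×1196 + 4150×1030 + 1400×339 + 2700×956 + 2450×64 + 3800×629 + 5400×1120 + 3850×80 + 5750×578
  = 29947900
Σ wᵢ·x = 138308500
Ratio = 29947900 / 138308500 = 0.21652971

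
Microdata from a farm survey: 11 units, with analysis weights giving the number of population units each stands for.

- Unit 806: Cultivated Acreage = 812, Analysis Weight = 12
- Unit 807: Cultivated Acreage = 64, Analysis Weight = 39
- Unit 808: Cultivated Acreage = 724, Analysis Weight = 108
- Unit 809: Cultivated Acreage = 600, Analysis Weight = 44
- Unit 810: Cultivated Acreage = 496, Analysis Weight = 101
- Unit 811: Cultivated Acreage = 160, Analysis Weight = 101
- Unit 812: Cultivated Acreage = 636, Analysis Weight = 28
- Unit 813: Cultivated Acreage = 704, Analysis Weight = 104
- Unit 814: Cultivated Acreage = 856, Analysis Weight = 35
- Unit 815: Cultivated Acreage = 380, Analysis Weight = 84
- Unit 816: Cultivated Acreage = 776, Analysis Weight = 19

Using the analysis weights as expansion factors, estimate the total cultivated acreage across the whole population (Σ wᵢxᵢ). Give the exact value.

350736

Weighted total = 812×12 + 64×39 + 724×108 + 600×44 + 496×101 + 160×101 + 636×28 + 704×104 + 856×35 + 380×84 + 776×19
  = 9744 + 2496 + 78192 + 26400 + 50096 + 16160 + 17808 + 73216 + 29960 + 31920 + 14744 = 350736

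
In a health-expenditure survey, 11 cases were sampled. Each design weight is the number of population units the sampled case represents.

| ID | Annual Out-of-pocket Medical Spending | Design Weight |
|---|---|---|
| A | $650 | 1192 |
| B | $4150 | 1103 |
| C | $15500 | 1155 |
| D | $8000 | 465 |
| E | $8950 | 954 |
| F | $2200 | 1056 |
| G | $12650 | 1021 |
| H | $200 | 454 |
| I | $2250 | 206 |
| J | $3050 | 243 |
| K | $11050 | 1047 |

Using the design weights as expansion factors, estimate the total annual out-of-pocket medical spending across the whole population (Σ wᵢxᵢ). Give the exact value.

Weighted total = 650×1192 + 4150×1103 + 15500×1155 + 8000×465 + 8950×954 + 2200×1056 + 12650×1021 + 200×454 + 2250×206 + 3050×243 + 11050×1047
  = 63616700

63616700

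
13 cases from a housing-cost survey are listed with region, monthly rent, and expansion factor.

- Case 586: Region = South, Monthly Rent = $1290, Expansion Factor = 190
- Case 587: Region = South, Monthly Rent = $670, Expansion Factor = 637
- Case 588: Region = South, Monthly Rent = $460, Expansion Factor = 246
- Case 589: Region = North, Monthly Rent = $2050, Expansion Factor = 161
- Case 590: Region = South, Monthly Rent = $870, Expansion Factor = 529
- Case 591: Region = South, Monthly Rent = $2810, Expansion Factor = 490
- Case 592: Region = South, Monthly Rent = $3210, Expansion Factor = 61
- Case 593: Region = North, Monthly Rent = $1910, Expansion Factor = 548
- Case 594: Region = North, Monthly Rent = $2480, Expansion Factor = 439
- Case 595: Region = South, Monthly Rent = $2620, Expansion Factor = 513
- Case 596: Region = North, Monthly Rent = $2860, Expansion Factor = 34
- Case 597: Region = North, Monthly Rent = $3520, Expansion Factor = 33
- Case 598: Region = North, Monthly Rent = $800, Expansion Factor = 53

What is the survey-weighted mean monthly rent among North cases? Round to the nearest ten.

2150

North rows: 589, 593, 594, 596, 597, 598
Weighted sum = 2050×161 + 1910×548 + 2480×439 + 2860×34 + 3520×33 + 800×53
  = 2721250
Sum of weights = 161 + 548 + 439 + 34 + 33 + 53 = 1268
Weighted mean = 2721250 / 1268 = 2146.0962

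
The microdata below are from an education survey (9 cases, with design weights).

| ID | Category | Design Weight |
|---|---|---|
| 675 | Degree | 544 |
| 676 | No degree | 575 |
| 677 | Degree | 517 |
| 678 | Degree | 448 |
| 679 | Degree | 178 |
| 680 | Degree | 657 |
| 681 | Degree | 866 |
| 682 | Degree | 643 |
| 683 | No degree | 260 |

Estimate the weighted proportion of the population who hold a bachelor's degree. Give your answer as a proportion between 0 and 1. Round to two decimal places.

Sum of weights for 'Degree' = 544 + 517 + 448 + 178 + 657 + 866 + 643 = 3853
Total weight = 544 + 575 + 517 + 448 + 178 + 657 + 866 + 643 + 260 = 4688
Weighted proportion = 3853 / 4688 = 0.82188567

0.82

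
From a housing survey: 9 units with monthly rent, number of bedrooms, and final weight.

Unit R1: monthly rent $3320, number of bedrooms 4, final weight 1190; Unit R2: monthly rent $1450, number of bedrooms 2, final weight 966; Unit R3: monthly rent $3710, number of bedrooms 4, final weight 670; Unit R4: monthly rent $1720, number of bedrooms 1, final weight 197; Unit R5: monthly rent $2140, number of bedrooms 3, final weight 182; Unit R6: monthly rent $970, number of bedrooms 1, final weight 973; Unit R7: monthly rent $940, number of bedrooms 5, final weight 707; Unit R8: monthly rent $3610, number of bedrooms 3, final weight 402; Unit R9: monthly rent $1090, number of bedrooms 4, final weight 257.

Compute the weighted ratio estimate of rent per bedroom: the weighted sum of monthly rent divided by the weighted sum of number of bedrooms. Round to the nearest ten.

710

Σ wᵢ·y = 3320×1190 + 1450×966 + 3710×670 + 1720×197 + 2140×182 + 970×973 + 940×707 + 3610×402 + 1090×257
  = 3950800 + 1400700 + 2485700 + 338840 + 389480 + 943810 + 664580 + 1451220 + 280130 = 11905260
Σ wᵢ·x = 4×1190 + 2×966 + 4×670 + 1×197 + 3×182 + 1×973 + 5×707 + 3×402 + 4×257
  = 16857
Ratio = 11905260 / 16857 = 706.25022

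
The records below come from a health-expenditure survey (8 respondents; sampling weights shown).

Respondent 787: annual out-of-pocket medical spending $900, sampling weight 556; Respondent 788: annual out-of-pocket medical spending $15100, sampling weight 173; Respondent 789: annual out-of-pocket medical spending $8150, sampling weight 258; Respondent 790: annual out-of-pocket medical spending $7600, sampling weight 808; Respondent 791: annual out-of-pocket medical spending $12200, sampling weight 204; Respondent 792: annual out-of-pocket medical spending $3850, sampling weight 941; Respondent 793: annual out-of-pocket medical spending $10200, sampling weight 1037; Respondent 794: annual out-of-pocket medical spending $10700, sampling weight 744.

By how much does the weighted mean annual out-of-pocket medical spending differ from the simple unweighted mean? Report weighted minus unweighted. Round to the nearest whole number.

Unweighted sum = 68700
Unweighted mean = 68700 / 8 = 8587.5
Weighted sum = 900×556 + 15100×173 + 8150×258 + 7600×808 + 12200×204 + 3850×941 + 10200×1037 + 10700×744
  = 36006050
Sum of weights = 556 + 173 + 258 + 808 + 204 + 941 + 1037 + 744 = 4721
Weighted mean = 36006050 / 4721 = 7626.7846
Difference (weighted minus unweighted) = -960.71542

-961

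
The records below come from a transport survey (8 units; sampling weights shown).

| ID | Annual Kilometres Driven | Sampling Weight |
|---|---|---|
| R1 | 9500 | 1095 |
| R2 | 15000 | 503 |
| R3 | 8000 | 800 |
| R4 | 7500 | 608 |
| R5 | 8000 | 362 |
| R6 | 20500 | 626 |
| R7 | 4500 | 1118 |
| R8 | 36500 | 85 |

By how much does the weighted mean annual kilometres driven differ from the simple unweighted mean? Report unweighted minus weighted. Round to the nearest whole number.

3534

Unweighted sum = 9500 + 15000 + 8000 + 7500 + 8000 + 20500 + 4500 + 36500 = 109500
Unweighted mean = 109500 / 8 = 13687.5
Weighted sum = 9500×1095 + 15000×503 + 8000×800 + 7500×608 + 8000×362 + 20500×626 + 4500×1118 + 36500×85
  = 10402500 + 7545000 + 6400000 + 4560000 + 2896000 + 12833000 + 5031000 + 3102500 = 52770000
Sum of weights = 1095 + 503 + 800 + 608 + 362 + 626 + 1118 + 85 = 5197
Weighted mean = 52770000 / 5197 = 10153.935
Difference (unweighted minus weighted) = 3533.565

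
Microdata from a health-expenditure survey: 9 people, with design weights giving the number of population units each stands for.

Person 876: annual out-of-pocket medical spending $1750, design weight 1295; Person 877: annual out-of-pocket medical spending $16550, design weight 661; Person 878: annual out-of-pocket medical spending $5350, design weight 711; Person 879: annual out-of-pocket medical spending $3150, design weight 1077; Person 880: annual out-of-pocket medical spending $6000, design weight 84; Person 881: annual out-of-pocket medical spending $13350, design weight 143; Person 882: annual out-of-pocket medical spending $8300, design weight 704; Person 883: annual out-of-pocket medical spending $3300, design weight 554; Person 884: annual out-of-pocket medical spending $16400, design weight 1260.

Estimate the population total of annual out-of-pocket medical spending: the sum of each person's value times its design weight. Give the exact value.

Weighted total = 1750×1295 + 16550×661 + 5350×711 + 3150×1077 + 6000×84 + 13350×143 + 8300×704 + 3300×554 + 16400×1260
  = 51150650

51150650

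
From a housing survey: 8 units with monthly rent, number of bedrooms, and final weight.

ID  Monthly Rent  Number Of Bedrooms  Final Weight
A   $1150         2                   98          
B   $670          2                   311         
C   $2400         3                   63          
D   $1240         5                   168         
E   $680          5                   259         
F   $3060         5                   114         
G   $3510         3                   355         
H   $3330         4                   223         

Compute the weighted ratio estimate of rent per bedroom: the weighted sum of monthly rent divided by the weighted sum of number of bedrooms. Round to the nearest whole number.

563

Σ wᵢ·y = 1150×98 + 670×311 + 2400×63 + 1240×168 + 680×259 + 3060×114 + 3510×355 + 3330×223
  = 3194190
Σ wᵢ·x = 2×98 + 2×311 + 3×63 + 5×168 + 5×259 + 5×114 + 3×355 + 4×223
  = 196 + 622 + 189 + 840 + 1295 + 570 + 1065 + 892 = 5669
Ratio = 3194190 / 5669 = 563.44858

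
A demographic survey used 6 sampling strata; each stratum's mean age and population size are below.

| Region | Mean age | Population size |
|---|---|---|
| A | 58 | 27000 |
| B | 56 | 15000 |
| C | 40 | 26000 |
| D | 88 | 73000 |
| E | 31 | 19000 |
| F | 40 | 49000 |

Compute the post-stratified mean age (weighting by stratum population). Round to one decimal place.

59.4

Σ Nₕ·x̄ₕ = 58×27000 + 56×15000 + 40×26000 + 88×73000 + 31×19000 + 40×49000
  = 1566000 + 840000 + 1040000 + 6424000 + 589000 + 1960000 = 12419000
Σ Nₕ = 27000 + 15000 + 26000 + 73000 + 19000 + 49000 = 209000
Overall mean = 12419000 / 209000 = 59.421053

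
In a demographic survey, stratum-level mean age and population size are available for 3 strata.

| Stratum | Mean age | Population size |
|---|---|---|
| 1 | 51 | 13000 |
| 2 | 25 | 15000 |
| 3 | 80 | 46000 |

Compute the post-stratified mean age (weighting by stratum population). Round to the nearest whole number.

64

Σ Nₕ·x̄ₕ = 51×13000 + 25×15000 + 80×46000
  = 663000 + 375000 + 3680000 = 4718000
Σ Nₕ = 13000 + 15000 + 46000 = 74000
Overall mean = 4718000 / 74000 = 63.756757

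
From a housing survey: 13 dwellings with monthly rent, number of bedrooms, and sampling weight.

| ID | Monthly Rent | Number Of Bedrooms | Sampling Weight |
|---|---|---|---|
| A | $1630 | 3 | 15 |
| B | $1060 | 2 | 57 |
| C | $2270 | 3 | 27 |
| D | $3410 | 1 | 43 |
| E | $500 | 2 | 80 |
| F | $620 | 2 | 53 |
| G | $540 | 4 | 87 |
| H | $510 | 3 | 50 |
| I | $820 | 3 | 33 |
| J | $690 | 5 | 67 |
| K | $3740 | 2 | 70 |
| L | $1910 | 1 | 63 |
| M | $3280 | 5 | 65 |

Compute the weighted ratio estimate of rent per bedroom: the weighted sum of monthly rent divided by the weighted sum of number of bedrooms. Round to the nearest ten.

550

Σ wᵢ·y = 1106750
Σ wᵢ·x = 2009
Ratio = 1106750 / 2009 = 550.89597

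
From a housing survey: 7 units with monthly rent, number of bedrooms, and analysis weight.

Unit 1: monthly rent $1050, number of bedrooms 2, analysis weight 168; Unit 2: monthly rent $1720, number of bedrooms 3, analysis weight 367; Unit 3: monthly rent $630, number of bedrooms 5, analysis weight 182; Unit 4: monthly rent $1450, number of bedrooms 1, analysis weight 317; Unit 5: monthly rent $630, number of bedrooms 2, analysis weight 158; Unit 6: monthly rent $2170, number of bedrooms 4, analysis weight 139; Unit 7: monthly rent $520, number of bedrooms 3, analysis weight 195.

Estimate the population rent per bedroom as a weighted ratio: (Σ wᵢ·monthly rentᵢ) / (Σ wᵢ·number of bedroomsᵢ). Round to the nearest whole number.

457

Σ wᵢ·y = 1050×168 + 1720×367 + 630×182 + 1450×317 + 630×158 + 2170×139 + 520×195
  = 1884520
Σ wᵢ·x = 2×168 + 3×367 + 5×182 + 1×317 + 2×158 + 4×139 + 3×195
  = 4121
Ratio = 1884520 / 4121 = 457.29677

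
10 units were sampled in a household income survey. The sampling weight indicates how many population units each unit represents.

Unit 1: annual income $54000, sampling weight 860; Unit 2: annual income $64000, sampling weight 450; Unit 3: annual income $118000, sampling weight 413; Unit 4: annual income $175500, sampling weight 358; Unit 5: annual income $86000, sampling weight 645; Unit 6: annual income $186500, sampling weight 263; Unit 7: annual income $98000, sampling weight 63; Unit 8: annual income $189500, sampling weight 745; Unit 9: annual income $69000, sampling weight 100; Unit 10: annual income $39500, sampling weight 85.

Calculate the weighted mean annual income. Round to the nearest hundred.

Weighted sum = 54000×860 + 64000×450 + 118000×413 + 175500×358 + 86000×645 + 186500×263 + 98000×63 + 189500×745 + 69000×100 + 39500×85
  = 448931500
Sum of weights = 860 + 450 + 413 + 358 + 645 + 263 + 63 + 745 + 100 + 85 = 3982
Weighted mean = 448931500 / 3982 = 112740.21

112700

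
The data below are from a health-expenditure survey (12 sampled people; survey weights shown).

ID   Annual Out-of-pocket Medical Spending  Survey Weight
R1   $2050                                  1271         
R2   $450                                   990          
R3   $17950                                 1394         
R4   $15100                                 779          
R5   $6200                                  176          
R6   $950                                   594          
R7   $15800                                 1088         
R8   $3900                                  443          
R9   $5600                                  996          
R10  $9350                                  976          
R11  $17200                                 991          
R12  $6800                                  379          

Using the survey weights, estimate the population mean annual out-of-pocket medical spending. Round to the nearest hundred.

Weighted sum = 94735450
Sum of weights = 10077
Weighted mean = 94735450 / 10077 = 9401.1561

9400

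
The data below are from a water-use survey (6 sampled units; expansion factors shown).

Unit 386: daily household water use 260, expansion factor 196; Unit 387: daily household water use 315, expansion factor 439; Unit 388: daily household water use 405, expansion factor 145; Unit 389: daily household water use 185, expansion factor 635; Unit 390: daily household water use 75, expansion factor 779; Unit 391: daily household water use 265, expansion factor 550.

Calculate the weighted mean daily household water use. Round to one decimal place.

Weighted sum = 260×196 + 315×439 + 405×145 + 185×635 + 75×779 + 265×550
  = 50960 + 138285 + 58725 + 117475 + 58425 + 145750 = 569620
Sum of weights = 2744
Weighted mean = 569620 / 2744 = 207.58746

207.6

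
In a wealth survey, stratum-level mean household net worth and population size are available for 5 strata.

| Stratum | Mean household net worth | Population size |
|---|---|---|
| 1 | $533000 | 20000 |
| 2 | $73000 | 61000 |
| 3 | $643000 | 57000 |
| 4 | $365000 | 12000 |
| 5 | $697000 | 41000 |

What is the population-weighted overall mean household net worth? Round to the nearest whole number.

443565

Σ Nₕ·x̄ₕ = 84721000000
Σ Nₕ = 20000 + 61000 + 57000 + 12000 + 41000 = 191000
Overall mean = 84721000000 / 191000 = 443565.45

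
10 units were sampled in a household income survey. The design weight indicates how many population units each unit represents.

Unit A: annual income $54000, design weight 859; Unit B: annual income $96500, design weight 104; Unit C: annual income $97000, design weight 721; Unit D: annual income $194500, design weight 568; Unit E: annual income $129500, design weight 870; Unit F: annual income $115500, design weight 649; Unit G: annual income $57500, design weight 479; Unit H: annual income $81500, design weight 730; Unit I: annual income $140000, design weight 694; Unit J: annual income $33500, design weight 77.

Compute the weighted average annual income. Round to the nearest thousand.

106000

Weighted sum = 54000×859 + 96500×104 + 97000×721 + 194500×568 + 129500×870 + 115500×649 + 57500×479 + 81500×730 + 140000×694 + 33500×77
  = 611236500
Sum of weights = 859 + 104 + 721 + 568 + 870 + 649 + 479 + 730 + 694 + 77 = 5751
Weighted mean = 611236500 / 5751 = 106283.52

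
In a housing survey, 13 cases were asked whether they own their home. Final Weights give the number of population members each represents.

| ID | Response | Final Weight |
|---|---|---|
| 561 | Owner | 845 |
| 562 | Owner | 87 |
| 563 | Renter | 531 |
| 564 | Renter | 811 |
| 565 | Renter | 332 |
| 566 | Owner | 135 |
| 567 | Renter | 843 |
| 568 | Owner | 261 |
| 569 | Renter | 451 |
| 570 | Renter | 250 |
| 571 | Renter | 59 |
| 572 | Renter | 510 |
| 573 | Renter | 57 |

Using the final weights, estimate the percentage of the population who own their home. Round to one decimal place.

25.7

Sum of weights for 'Owner' = 845 + 87 + 135 + 261 = 1328
Total weight = 5172
Weighted proportion = 1328 / 5172 = 0.25676721 → 25.676721%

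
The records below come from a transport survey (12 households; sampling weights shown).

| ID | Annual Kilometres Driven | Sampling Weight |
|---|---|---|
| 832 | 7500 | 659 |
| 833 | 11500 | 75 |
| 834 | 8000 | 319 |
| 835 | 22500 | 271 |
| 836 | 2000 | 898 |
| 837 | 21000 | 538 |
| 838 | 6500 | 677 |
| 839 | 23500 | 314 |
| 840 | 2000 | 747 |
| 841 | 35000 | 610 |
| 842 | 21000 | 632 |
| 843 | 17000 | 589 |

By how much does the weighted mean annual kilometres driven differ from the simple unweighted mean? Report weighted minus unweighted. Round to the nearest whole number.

-1289

Unweighted sum = 7500 + 11500 + 8000 + 22500 + 2000 + 21000 + 6500 + 23500 + 2000 + 35000 + 21000 + 17000 = 177500
Unweighted mean = 177500 / 12 = 14791.667
Weighted sum = 7500×659 + 11500×75 + 8000×319 + 22500×271 + 2000×898 + 21000×538 + 6500×677 + 23500×314 + 2000×747 + 35000×610 + 21000×632 + 17000×589
  = 4942500 + 862500 + 2552000 + 6097500 + 1796000 + 11298000 + 4400500 + 7379000 + 1494000 + 21350000 + 13272000 + 10013000 = 85457000
Sum of weights = 659 + 75 + 319 + 271 + 898 + 538 + 677 + 314 + 747 + 610 + 632 + 589 = 6329
Weighted mean = 85457000 / 6329 = 13502.449
Difference (weighted minus unweighted) = -1289.2176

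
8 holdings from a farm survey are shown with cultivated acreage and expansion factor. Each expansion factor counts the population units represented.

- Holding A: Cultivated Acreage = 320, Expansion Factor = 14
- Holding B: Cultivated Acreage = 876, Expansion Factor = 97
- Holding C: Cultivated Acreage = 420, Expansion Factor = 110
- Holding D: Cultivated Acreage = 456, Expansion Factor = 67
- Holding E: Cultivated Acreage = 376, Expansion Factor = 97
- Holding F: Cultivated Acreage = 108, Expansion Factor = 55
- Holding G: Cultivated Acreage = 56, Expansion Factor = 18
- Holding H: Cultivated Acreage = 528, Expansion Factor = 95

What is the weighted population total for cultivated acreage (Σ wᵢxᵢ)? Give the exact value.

259784

Weighted total = 259784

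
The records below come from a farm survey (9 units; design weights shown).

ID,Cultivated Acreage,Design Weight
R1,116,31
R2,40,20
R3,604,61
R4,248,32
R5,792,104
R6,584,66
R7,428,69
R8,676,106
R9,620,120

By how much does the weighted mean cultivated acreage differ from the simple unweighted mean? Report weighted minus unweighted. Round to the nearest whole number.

Unweighted sum = 116 + 40 + 604 + 248 + 792 + 584 + 428 + 676 + 620 = 4108
Unweighted mean = 4108 / 9 = 456.44444
Weighted sum = 116×31 + 40×20 + 604×61 + 248×32 + 792×104 + 584×66 + 428×69 + 676×106 + 620×120
  = 345676
Sum of weights = 31 + 20 + 61 + 32 + 104 + 66 + 69 + 106 + 120 = 609
Weighted mean = 345676 / 609 = 567.61248
Difference (weighted minus unweighted) = 111.16804

111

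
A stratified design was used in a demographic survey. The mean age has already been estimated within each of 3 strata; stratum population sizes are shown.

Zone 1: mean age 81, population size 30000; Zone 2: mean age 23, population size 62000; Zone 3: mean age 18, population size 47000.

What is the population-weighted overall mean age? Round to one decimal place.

Σ Nₕ·x̄ₕ = 81×30000 + 23×62000 + 18×47000
  = 2430000 + 1426000 + 846000 = 4702000
Σ Nₕ = 30000 + 62000 + 47000 = 139000
Overall mean = 4702000 / 139000 = 33.827338

33.8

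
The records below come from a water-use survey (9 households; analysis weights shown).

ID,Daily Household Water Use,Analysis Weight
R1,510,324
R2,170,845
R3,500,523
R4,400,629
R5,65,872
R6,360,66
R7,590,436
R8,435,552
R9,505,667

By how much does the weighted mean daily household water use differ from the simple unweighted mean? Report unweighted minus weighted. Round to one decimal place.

39.4

Unweighted sum = 510 + 170 + 500 + 400 + 65 + 360 + 590 + 435 + 505 = 3535
Unweighted mean = 3535 / 9 = 392.77778
Weighted sum = 510×324 + 170×845 + 500×523 + 400×629 + 65×872 + 360×66 + 590×436 + 435×552 + 505×667
  = 165240 + 143650 + 261500 + 251600 + 56680 + 23760 + 257240 + 240120 + 336835 = 1736625
Sum of weights = 324 + 845 + 523 + 629 + 872 + 66 + 436 + 552 + 667 = 4914
Weighted mean = 1736625 / 4914 = 353.40354
Difference (unweighted minus weighted) = 39.374237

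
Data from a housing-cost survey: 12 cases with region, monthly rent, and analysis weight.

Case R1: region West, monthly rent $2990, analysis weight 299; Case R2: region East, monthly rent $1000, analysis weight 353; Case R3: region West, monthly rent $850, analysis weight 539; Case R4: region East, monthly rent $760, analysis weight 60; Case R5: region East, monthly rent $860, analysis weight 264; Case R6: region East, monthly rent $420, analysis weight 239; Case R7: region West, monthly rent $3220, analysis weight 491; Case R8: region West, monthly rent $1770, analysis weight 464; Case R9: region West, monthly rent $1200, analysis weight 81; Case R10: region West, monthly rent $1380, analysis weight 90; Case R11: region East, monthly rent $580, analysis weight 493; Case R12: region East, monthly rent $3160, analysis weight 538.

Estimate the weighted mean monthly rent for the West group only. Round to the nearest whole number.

West rows: R1, R3, R7, R8, R9, R10
Weighted sum = 2990×299 + 850×539 + 3220×491 + 1770×464 + 1200×81 + 1380×90
  = 894010 + 458150 + 1581020 + 821280 + 97200 + 124200 = 3975860
Sum of weights = 299 + 539 + 491 + 464 + 81 + 90 = 1964
Weighted mean = 3975860 / 1964 = 2024.3686

2024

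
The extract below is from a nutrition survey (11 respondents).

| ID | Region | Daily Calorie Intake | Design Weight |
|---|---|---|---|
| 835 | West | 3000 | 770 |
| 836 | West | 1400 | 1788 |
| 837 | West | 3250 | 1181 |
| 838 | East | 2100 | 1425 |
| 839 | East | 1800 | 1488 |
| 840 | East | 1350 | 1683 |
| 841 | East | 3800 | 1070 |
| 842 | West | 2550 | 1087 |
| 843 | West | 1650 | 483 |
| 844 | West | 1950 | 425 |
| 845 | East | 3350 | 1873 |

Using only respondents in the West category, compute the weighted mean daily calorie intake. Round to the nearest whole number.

West rows: 835, 836, 837, 842, 843, 844
Weighted sum = 3000×770 + 1400×1788 + 3250×1181 + 2550×1087 + 1650×483 + 1950×425
  = 2310000 + 2503200 + 3838250 + 2771850 + 796950 + 828750 = 13049000
Sum of weights = 770 + 1788 + 1181 + 1087 + 483 + 425 = 5734
Weighted mean = 13049000 / 5734 = 2275.7238

2276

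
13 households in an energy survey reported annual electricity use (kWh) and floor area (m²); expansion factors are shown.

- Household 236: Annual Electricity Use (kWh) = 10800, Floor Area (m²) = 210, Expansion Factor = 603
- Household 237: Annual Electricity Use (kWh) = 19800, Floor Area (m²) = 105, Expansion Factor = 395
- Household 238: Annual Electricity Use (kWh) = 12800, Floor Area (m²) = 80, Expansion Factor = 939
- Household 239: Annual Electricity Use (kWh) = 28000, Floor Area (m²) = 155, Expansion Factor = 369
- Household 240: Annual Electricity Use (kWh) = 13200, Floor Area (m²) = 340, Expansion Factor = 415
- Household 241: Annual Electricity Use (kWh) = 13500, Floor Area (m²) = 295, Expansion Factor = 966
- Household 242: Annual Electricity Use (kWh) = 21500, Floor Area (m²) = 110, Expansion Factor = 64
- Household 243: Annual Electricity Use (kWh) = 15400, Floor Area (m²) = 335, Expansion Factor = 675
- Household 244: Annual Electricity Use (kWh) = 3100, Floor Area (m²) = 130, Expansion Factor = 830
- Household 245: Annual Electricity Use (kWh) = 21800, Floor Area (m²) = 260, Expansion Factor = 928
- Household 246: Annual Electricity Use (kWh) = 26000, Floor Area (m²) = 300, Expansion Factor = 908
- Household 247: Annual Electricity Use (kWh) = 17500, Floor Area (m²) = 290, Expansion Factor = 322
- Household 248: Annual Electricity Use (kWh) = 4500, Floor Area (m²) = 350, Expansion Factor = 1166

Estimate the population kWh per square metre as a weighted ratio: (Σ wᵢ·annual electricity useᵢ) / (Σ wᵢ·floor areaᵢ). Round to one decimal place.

59.7

Σ wᵢ·y = 124268000
Σ wᵢ·x = 2082715
Ratio = 124268000 / 2082715 = 59.666349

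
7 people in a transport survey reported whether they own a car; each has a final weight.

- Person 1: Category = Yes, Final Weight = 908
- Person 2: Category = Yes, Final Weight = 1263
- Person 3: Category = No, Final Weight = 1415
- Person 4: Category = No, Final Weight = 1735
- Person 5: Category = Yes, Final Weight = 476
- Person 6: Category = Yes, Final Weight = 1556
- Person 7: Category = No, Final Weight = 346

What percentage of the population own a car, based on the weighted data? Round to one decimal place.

54.6

Sum of weights for 'Yes' = 908 + 1263 + 476 + 1556 = 4203
Total weight = 908 + 1263 + 1415 + 1735 + 476 + 1556 + 346 = 7699
Weighted proportion = 4203 / 7699 = 0.54591505 → 54.591505%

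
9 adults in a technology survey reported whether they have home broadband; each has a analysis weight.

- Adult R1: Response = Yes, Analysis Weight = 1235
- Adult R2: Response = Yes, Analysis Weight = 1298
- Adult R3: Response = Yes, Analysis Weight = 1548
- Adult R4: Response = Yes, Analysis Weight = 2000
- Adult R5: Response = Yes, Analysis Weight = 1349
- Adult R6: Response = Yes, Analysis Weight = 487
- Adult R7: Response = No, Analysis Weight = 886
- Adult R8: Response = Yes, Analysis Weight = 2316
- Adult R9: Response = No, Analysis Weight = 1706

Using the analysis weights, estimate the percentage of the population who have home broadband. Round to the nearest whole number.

80

Sum of weights for 'Yes' = 1235 + 1298 + 1548 + 2000 + 1349 + 487 + 2316 = 10233
Total weight = 12825
Weighted proportion = 10233 / 12825 = 0.79789474 → 79.789474%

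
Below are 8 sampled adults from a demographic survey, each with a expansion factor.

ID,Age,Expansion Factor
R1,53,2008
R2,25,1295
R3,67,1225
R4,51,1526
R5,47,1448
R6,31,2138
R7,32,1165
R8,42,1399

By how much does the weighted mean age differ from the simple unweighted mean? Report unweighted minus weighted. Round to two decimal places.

Unweighted sum = 53 + 25 + 67 + 51 + 47 + 31 + 32 + 42 = 348
Unweighted mean = 348 / 8 = 43.5
Weighted sum = 53×2008 + 25×1295 + 67×1225 + 51×1526 + 47×1448 + 31×2138 + 32×1165 + 42×1399
  = 106424 + 32375 + 82075 + 77826 + 68056 + 66278 + 37280 + 58758 = 529072
Sum of weights = 2008 + 1295 + 1225 + 1526 + 1448 + 2138 + 1165 + 1399 = 12204
Weighted mean = 529072 / 12204 = 43.352343
Difference (unweighted minus weighted) = 0.14765651

0.15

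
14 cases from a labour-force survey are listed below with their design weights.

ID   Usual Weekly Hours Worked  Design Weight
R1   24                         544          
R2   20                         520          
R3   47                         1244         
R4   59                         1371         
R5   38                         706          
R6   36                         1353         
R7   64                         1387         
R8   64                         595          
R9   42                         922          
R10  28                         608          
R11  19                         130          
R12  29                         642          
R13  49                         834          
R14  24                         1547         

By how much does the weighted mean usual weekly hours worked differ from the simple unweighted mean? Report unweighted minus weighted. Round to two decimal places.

Unweighted sum = 543
Unweighted mean = 543 / 14 = 38.785714
Weighted sum = 520027
Sum of weights = 12403
Weighted mean = 520027 / 12403 = 41.927518
Difference (unweighted minus weighted) = -3.1418033

-3.14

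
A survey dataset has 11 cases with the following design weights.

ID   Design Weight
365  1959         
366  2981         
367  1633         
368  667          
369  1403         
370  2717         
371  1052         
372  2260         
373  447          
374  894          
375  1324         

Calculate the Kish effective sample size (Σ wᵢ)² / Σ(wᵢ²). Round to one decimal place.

Σ wᵢ = 17337
Σ wᵢ² = 34152443
n_eff = 17337² / 34152443 = 300571569 / 34152443 = 8.8008805

8.8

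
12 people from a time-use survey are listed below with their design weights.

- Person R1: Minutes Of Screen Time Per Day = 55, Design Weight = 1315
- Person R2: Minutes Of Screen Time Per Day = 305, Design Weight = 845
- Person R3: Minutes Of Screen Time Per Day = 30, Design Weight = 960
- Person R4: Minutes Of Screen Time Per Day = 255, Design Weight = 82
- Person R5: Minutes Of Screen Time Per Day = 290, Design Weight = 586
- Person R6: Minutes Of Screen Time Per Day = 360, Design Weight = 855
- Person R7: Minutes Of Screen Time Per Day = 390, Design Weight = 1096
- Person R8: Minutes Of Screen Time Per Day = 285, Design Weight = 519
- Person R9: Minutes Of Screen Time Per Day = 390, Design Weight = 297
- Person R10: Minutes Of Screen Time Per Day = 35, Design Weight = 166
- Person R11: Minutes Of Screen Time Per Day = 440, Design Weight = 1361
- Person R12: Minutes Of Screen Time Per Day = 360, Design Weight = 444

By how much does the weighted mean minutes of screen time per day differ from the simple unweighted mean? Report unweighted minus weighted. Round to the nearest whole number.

Unweighted sum = 3195
Unweighted mean = 3195 / 12 = 266.25
Weighted sum = 55×1315 + 305×845 + 30×960 + 255×82 + 290×586 + 360×855 + 390×1096 + 285×519 + 390×297 + 35×166 + 440×1361 + 360×444
  = 72325 + 257725 + 28800 + 20910 + 169940 + 307800 + 427440 + 147915 + 115830 + 5810 + 598840 + 159840 = 2313175
Sum of weights = 1315 + 845 + 960 + 82 + 586 + 855 + 1096 + 519 + 297 + 166 + 1361 + 444 = 8526
Weighted mean = 2313175 / 8526 = 271.30835
Difference (unweighted minus weighted) = -5.0583509

-5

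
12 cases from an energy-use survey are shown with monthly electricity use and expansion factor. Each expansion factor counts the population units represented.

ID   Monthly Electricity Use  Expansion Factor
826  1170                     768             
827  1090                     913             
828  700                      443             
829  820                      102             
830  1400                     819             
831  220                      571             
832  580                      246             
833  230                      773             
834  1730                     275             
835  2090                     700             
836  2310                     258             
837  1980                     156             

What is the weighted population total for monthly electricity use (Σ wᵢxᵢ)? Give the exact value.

Weighted total = 1170×768 + 1090×913 + 700×443 + 820×102 + 1400×819 + 220×571 + 580×246 + 230×773 + 1730×275 + 2090×700 + 2310×258 + 1980×156
  = 898560 + 995170 + 310100 + 83640 + 1146600 + 125620 + 142680 + 177790 + 475750 + 1463000 + 595980 + 308880 = 6723770

6723770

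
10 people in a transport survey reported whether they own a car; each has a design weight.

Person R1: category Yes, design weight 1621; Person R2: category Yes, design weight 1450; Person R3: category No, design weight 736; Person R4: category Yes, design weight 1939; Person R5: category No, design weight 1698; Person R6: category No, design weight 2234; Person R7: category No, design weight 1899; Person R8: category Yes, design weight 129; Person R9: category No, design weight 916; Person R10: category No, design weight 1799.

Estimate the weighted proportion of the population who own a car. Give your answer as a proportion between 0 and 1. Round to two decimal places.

0.36

Sum of weights for 'Yes' = 1621 + 1450 + 1939 + 129 = 5139
Total weight = 1621 + 1450 + 736 + 1939 + 1698 + 2234 + 1899 + 129 + 916 + 1799 = 14421
Weighted proportion = 5139 / 14421 = 0.35635532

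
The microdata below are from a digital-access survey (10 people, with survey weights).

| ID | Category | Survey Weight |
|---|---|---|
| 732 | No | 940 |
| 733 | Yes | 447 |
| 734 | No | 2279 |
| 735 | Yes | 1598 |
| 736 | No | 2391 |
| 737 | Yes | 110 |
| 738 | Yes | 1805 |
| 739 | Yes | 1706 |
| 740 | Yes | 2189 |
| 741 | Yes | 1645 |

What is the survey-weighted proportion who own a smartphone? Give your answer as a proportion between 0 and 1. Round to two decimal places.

0.63

Sum of weights for 'Yes' = 447 + 1598 + 110 + 1805 + 1706 + 2189 + 1645 = 9500
Total weight = 940 + 447 + 2279 + 1598 + 2391 + 110 + 1805 + 1706 + 2189 + 1645 = 15110
Weighted proportion = 9500 / 15110 = 0.6287227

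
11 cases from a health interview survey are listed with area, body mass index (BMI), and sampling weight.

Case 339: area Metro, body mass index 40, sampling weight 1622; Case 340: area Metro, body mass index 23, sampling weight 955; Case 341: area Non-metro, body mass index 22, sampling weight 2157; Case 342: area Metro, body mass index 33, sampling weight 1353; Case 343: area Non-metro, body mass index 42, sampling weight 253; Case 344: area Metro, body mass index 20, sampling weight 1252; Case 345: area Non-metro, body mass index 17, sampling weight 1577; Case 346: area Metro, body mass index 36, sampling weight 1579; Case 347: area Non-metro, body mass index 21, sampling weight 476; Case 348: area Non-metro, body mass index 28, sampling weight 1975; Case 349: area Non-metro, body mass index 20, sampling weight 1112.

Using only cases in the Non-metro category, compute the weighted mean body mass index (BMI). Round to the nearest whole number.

Non-metro rows: 341, 343, 345, 347, 348, 349
Weighted sum = 22×2157 + 42×253 + 17×1577 + 21×476 + 28×1975 + 20×1112
  = 172425
Sum of weights = 2157 + 253 + 1577 + 476 + 1975 + 1112 = 7550
Weighted mean = 172425 / 7550 = 22.837748

23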